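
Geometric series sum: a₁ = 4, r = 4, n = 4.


Sₙ = 4×(4^4 - 1)/(4 - 1)
= 4×(256 - 1)/3
= 4×255/3
= 340

S_4 = 340


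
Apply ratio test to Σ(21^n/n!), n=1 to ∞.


aₙ = 21^n/n!
a_{n+1}/aₙ = 21^(n+1)/(n+1)! × n!/21^n
= 21/(n+1)
L = lim(n→∞) 21/(n+1) = 0
L < 1 → series CONVERGES

Converges (ratio test: L = 0 < 1)


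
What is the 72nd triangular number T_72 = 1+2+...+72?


n(n+1)/2 = 72×73/2 = 5256/2 = 2628

Σk = 2628


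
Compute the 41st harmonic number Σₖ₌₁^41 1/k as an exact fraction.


H_41 = 1/1 + 1/2 + 1/3 + ... + 1/41
= 85691034670497533/19914562703599200
≈ 4.3029

H_41 = 85691034670497533/19914562703599200 ≈ 4.3029


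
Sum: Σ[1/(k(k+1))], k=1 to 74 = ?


1/(k(k+1)) = 1/k - 1/(k+1) (partial fractions)
Telescoping: Σ = 1 - 1/75 = 74/75

Sum = 74/75


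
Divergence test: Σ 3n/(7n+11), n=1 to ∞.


lim(n→∞) 3n/(7n+11) = 3/7 = 3/7  (divide numerator and denominator by n)
lim aₙ = 3/7 ≠ 0 → series DIVERGES

Diverges (lim aₙ = 3/7 ≠ 0)


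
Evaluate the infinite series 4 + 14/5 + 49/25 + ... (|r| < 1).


S∞ = a₁/(1-r) = 4/(1 - 7/10)
= 4/(3/10)
= 40/3

S∞ = 40/3


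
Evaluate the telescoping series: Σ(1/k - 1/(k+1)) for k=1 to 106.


Telescoping: adjacent terms cancel.
= 1/1 - 1/107
= 1 - 1/107 = 106/107

Sum = 106/107


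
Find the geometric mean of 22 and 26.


GM = √(22×26) = √572 = 23.9165

GM = 23.9165


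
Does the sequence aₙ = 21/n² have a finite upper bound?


a₁ = 21, a₂ = 21/4, a₃ = 21/9, ...
0 < aₙ ≤ 21 for all n ≥ 1
The sequence IS bounded

Bounded (0 < aₙ ≤ 21)


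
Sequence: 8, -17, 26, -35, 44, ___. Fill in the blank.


Pattern: alternating sign, magnitude arithmetic (d=9)
Terms: 8, -17, 26, -35, 44
Next term = -53

Next term = -53


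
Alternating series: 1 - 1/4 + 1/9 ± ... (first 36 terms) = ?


S = 1 - 1/4 + 1/9 - 1/16 + 1/25 - 1/36 + 1/49 - 1/64 ± ...
= 0.8221
(Full series converges to +π²/12 ≈ +0.8225)

S_36 = 0.8221


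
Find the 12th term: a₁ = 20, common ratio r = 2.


aₙ = a₁·r^(n-1)
= 20×2^11
= 20×2048
= 40960

a_12 = 40960


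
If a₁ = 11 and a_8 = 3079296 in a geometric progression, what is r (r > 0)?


r^(n-1) = aₙ/a₁
r^7 = 3079296/11 = 279936
r = 279936^(1/7)
= 6

r = 6


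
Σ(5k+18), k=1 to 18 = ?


Σ(5k+18) = 5·Σk + 18·n
= 5·171 + 18·18
= 855 + 324 = 1179

Σ = 1179


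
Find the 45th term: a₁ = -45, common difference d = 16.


aₙ = a₁ + (n-1)d
= -45 + (45-1)×16
= -45 + 704
= 659

a_45 = 659


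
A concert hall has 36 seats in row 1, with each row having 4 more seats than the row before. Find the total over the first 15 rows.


aₙ = 36 + (15-1)×4 = 92
Sₙ = n(a₁+aₙ)/2 = 15×(36+92)/2
= 15×128/2 = 960

S_15 = 960


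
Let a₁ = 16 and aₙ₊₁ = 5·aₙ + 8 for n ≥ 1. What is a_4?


Computing step by step:
a_1 = 16
a_2 = 88
a_3 = 448
a_4 = 2248


a_4 = 2248


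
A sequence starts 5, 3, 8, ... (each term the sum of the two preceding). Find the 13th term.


Computing iteratively: 5, 3, 8, 11, 19, 30, 49, 79, 128, 207, 335, 542, ...
a_13 = 877

a_13 = 877


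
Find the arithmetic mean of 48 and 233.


AM = (48 + 233)/2 = 281/2 = 140.5

AM = 140.5


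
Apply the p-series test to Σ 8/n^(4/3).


p-series test: Σ c/n^p converges if p > 1, diverges if p ≤ 1 (constant c > 0 doesn't affect convergence).
p = 4/3
4/3 > 1 → CONVERGES

Converges (p = 4/3 > 1)


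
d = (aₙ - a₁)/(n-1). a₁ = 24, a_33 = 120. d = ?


d = (aₙ - a₁)/(n-1)
= (120 - 24)/(33-1)
= 96/32 = 3

d = 3


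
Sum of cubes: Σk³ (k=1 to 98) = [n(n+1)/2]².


n(n+1)/2 = 98×99/2 = 4851
Σk³ = 4851² = 23532201

Σk³ = 23532201


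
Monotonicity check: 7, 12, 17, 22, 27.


Differences: 5, 5, 5, 5
All differences > 0 → strictly INCREASING

Monotonically increasing


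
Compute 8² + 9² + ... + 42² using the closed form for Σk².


Σₖ₌8^42 k² = Σₖ₌₁^42 k² − Σₖ₌₁^7 k²
= 42·43·85/6 − 7·8·15/6
= 25585 − 140 = 25445

Σk² = 25445


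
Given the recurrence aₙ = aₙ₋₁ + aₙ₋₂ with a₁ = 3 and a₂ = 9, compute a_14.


Computing iteratively: 3, 9, 12, 21, 33, 54, 87, 141, 228, 369, 597, 966, ...
a_14 = 2529

a_14 = 2529


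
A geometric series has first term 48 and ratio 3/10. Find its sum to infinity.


S∞ = a₁/(1-r) = 48/(1 - 3/10)
= 48/(7/10)
= 480/7

S∞ = 480/7


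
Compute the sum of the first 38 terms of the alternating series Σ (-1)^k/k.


S = -1 + 1/2 - 1/3 + 1/4 - 1/5 + 1/6 - 1/7 + 1/8 ± ...
= -0.6802
(Full series converges to -ln(2) ≈ -0.6931)

S_38 = -0.6802


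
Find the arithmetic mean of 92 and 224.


AM = (92 + 224)/2 = 316/2 = 158

AM = 158


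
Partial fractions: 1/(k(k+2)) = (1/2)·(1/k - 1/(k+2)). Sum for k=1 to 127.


1/(k(k+2)) = (1/2)·(1/k - 1/(k+2)) (partial fractions)
Telescoping: Σ = (1/2)·(1 + 1/2 - 1/128 - 1/129) = 24511/33024

Sum = 24511/33024


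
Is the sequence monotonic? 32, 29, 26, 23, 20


Differences: -3, -3, -3, -3
All differences < 0 → strictly DECREASING

Monotonically decreasing


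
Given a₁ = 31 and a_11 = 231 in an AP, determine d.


d = (aₙ - a₁)/(n-1)
= (231 - 31)/(11-1)
= 200/10 = 20

d = 20


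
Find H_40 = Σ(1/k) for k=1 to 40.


H_40 = 1/1 + 1/2 + 1/3 + ... + 1/40
= 2078178381193813/485721041551200
≈ 4.2785

H_40 = 2078178381193813/485721041551200 ≈ 4.2785


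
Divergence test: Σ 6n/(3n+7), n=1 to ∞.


lim(n→∞) 6n/(3n+7) = 6/3 = 2  (divide numerator and denominator by n)
lim aₙ = 2 ≠ 0 → series DIVERGES

Diverges (lim aₙ = 2 ≠ 0)


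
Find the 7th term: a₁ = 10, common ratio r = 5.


aₙ = a₁·r^(n-1)
= 10×5^6
= 10×15625
= 156250

a_7 = 156250


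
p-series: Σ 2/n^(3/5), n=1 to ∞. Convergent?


p-series test: Σ c/n^p converges if p > 1, diverges if p ≤ 1 (constant c > 0 doesn't affect convergence).
p = 3/5
3/5 ≤ 1 → DIVERGES

Diverges (p = 3/5 ≤ 1)


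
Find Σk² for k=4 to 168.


Σₖ₌4^168 k² = Σₖ₌₁^168 k² − Σₖ₌₁^3 k²
= 168·169·337/6 − 3·4·7/6
= 1594684 − 14 = 1594670

Σk² = 1594670


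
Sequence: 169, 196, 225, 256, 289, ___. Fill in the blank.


Pattern: perfect squares: n²
Terms: 169, 196, 225, 256, 289
Next term = 324

Next term = 324


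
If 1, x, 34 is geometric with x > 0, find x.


GM = √(1×34) = √34 = 5.831

GM = 5.831


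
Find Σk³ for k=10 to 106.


Σₖ₌10^106 k³ = [106·107/2]² − [9·10/2]²
= 32160241 − 2025 = 32158216

Σk³ = 32158216


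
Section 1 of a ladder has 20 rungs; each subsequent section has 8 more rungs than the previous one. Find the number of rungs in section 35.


aₙ = a₁ + (n-1)d
= 20 + (35-1)×8
= 20 + 272
= 292

a_35 = 292


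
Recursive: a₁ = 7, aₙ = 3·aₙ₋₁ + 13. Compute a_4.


Computing step by step:
a_1 = 7
a_2 = 34
a_3 = 115
a_4 = 358


a_4 = 358


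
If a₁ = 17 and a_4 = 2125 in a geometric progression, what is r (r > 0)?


r^(n-1) = aₙ/a₁
r^3 = 2125/17 = 125
r = 125^(1/3)
= 5

r = 5


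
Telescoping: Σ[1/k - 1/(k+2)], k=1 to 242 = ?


Telescoping with gap 2: two head and two tail terms survive.
= (1 + 1/2) - (1/243 + 1/244)
= 3/2 - 1/243 - 1/244 = 88451/59292

Sum = 88451/59292


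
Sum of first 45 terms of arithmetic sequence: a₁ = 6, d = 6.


aₙ = 6 + (45-1)×6 = 270
Sₙ = n(a₁+aₙ)/2 = 45×(6+270)/2
= 45×276/2 = 6210

S_45 = 6210


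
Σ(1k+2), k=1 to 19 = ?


Σ(1k+2) = 1·Σk + 2·n
= 1·190 + 2·19
= 190 + 38 = 228

Σ = 228


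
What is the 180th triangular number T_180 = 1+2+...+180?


n(n+1)/2 = 180×181/2 = 32580/2 = 16290

Σk = 16290


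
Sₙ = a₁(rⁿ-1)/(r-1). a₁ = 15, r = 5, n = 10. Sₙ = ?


Sₙ = 15×(5^10 - 1)/(5 - 1)
= 15×(9765625 - 1)/4
= 15×9765624/4
= 36621090

S_10 = 36621090


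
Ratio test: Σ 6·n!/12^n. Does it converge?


aₙ = 6·n!/12^n
a_{n+1}/aₙ = (n+1)!/12^(n+1) × 12^n/n!  (constant 6 cancels)
= (n+1)/12
L = lim(n→∞) (n+1)/12 = ∞
L > 1 → series DIVERGES

Diverges (ratio test: L = ∞ > 1)


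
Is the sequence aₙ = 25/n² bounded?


a₁ = 25, a₂ = 25/4, a₃ = 25/9, ...
0 < aₙ ≤ 25 for all n ≥ 1
The sequence IS bounded

Bounded (0 < aₙ ≤ 25)


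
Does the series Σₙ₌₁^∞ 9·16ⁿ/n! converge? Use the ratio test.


aₙ = 9·16^n/n!
a_{n+1}/aₙ = 16^(n+1)/(n+1)! × n!/16^n  (constant 9 cancels)
= 16/(n+1)
L = lim(n→∞) 16/(n+1) = 0
L < 1 → series CONVERGES

Converges (ratio test: L = 0 < 1)


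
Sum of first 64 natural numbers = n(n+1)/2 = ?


n(n+1)/2 = 64×65/2 = 4160/2 = 2080

Σk = 2080


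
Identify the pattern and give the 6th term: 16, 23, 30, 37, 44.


Pattern: arithmetic (d=7)
Terms: 16, 23, 30, 37, 44
Next term = 51

Next term = 51


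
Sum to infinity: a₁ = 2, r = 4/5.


S∞ = a₁/(1-r) = 2/(1 - 4/5)
= 2/(1/5)
= 10

S∞ = 10


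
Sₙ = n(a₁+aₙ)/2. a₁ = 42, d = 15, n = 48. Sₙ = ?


aₙ = 42 + (48-1)×15 = 747
Sₙ = n(a₁+aₙ)/2 = 48×(42+747)/2
= 48×789/2 = 18936

S_48 = 18936


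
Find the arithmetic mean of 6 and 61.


AM = (6 + 61)/2 = 67/2 = 33.5

AM = 33.5


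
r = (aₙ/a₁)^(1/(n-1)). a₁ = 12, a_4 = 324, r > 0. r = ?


r^(n-1) = aₙ/a₁
r^3 = 324/12 = 27
r = 27^(1/3)
= 3

r = 3


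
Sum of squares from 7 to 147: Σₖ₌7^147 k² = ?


Σₖ₌7^147 k² = Σₖ₌₁^147 k² − Σₖ₌₁^6 k²
= 147·148·295/6 − 6·7·13/6
= 1069670 − 91 = 1069579

Σk² = 1069579


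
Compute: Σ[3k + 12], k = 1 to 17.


Σ(3k+12) = 3·Σk + 12·n
= 3·153 + 12·17
= 459 + 204 = 663

Σ = 663


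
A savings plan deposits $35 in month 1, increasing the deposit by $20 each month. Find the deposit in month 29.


aₙ = a₁ + (n-1)d
= 35 + (29-1)×20
= 35 + 560
= 595

a_29 = 595


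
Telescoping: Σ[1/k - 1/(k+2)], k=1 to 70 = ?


Telescoping with gap 2: two head and two tail terms survive.
= (1 + 1/2) - (1/71 + 1/72)
= 3/2 - 1/71 - 1/72 = 7525/5112

Sum = 7525/5112


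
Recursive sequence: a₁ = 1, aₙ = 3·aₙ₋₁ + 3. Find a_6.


Computing step by step:
a_1 = 1
a_2 = 6
a_3 = 21
a_4 = 66
a_5 = 201
a_6 = 606


a_6 = 606


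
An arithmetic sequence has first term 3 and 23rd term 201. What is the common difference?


d = (aₙ - a₁)/(n-1)
= (201 - 3)/(23-1)
= 198/22 = 9

d = 9


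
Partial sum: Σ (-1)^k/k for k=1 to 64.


S = -1 + 1/2 - 1/3 + 1/4 - 1/5 + 1/6 - 1/7 + 1/8 ± ...
= -0.6854
(Full series converges to -ln(2) ≈ -0.6931)

S_64 = -0.6854


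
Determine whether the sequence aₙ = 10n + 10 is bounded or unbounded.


aₙ = 10n + 10 → as n→∞, aₙ→∞
No finite upper bound exists
The sequence is UNBOUNDED

Unbounded (aₙ → ∞ as n → ∞)


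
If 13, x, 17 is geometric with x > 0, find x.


GM = √(13×17) = √221 = 14.8661

GM = 14.8661


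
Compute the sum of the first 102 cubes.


n(n+1)/2 = 102×103/2 = 5253
Σk³ = 5253² = 27594009

Σk³ = 27594009


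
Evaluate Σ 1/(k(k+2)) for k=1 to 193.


1/(k(k+2)) = (1/2)·(1/k - 1/(k+2)) (partial fractions)
Telescoping: Σ = (1/2)·(1 + 1/2 - 1/194 - 1/195) = 14089/18915

Sum = 14089/18915


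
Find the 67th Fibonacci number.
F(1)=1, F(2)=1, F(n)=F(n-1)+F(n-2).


Fibonacci sequence: 1, 1, 2, 3, 5, 8, 13, 21, 34, 55, 89, ...
F(67) = 44945570212853

F(67) = 44945570212853


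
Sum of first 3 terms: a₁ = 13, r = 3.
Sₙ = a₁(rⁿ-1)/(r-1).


Sₙ = 13×(3^3 - 1)/(3 - 1)
= 13×(27 - 1)/2
= 13×26/2
= 169

S_3 = 169


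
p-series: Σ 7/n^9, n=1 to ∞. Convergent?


p-series test: Σ c/n^p converges if p > 1, diverges if p ≤ 1 (constant c > 0 doesn't affect convergence).
p = 9
9 > 1 → CONVERGES

Converges (p = 9 > 1)


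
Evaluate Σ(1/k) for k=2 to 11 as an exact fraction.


Σₖ₌2^11 1/k = 1/2 + 1/3 + 1/4 + 1/5 + 1/6 + 1/7 + 1/8 + 1/9 + 1/10 + 1/11
= 55991/27720
≈ 2.0199

Sum = 55991/27720 ≈ 2.0199


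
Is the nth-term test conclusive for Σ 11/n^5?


lim(n→∞) 11/n^5 = 0
lim aₙ = 0 → nth-term test is INCONCLUSIVE
(Need other tests; this is actually a convergent p-series with p=5 > 1)

Inconclusive (lim aₙ = 0; need another test)


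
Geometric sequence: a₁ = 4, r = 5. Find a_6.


aₙ = a₁·r^(n-1)
= 4×5^5
= 4×3125
= 12500

a_6 = 12500


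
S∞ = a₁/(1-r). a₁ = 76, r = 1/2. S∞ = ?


S∞ = a₁/(1-r) = 76/(1 - 1/2)
= 76/(1/2)
= 152

S∞ = 152


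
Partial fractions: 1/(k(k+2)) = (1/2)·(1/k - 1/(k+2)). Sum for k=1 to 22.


1/(k(k+2)) = (1/2)·(1/k - 1/(k+2)) (partial fractions)
Telescoping: Σ = (1/2)·(1 + 1/2 - 1/23 - 1/24) = 781/1104

Sum = 781/1104


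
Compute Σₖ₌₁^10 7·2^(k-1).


Sₙ = 7×(2^10 - 1)/(2 - 1)
= 7×(1024 - 1)/1
= 7×1023/1
= 7161

S_10 = 7161


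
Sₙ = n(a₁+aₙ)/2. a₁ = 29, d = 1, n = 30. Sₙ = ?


aₙ = 29 + (30-1)×1 = 58
Sₙ = n(a₁+aₙ)/2 = 30×(29+58)/2
= 30×87/2 = 1305

S_30 = 1305


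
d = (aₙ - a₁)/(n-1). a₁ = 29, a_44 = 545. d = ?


d = (aₙ - a₁)/(n-1)
= (545 - 29)/(44-1)
= 516/43 = 12

d = 12


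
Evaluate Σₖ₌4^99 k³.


Σₖ₌4^99 k³ = [99·100/2]² − [3·4/2]²
= 24502500 − 36 = 24502464

Σk³ = 24502464


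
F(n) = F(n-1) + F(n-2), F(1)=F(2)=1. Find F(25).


Fibonacci sequence: 1, 1, 2, 3, 5, 8, 13, 21, 34, 55, 89, ...
F(25) = 75025

F(25) = 75025


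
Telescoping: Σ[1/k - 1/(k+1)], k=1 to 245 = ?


Telescoping: adjacent terms cancel.
= 1/1 - 1/246
= 1 - 1/246 = 245/246

Sum = 245/246


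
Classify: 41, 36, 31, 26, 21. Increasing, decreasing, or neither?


Differences: -5, -5, -5, -5
All differences < 0 → strictly DECREASING

Monotonically decreasing


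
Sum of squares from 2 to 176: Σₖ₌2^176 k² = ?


Σₖ₌2^176 k² = Σₖ₌₁^176 k² − Σₖ₌₁^1 k²
= 176·177·353/6 − 1·2·3/6
= 1832776 − 1 = 1832775

Σk² = 1832775


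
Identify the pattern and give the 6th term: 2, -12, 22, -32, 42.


Pattern: alternating sign, magnitude arithmetic (d=10)
Terms: 2, -12, 22, -32, 42
Next term = -52

Next term = -52


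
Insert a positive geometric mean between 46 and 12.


GM = √(46×12) = √552 = 23.4947

GM = 23.4947


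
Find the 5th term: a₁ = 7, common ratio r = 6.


aₙ = a₁·r^(n-1)
= 7×6^4
= 7×1296
= 9072

a_5 = 9072


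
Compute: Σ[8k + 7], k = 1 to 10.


Σ(8k+7) = 8·Σk + 7·n
= 8·55 + 7·10
= 440 + 70 = 510

Σ = 510


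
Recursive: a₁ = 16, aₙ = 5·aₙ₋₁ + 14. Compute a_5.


Computing step by step:
a_1 = 16
a_2 = 94
a_3 = 484
a_4 = 2434
a_5 = 12184


a_5 = 12184


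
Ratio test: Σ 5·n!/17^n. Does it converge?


aₙ = 5·n!/17^n
a_{n+1}/aₙ = (n+1)!/17^(n+1) × 17^n/n!  (constant 5 cancels)
= (n+1)/17
L = lim(n→∞) (n+1)/17 = ∞
L > 1 → series DIVERGES

Diverges (ratio test: L = ∞ > 1)


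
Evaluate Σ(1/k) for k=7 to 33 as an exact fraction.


Σₖ₌7^33 1/k = 1/7 + 1/8 + 1/9 + ... + 1/33
= 21513480570229/13127595717600
≈ 1.6388

Sum = 21513480570229/13127595717600 ≈ 1.6388


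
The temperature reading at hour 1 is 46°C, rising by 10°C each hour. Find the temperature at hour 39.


aₙ = a₁ + (n-1)d
= 46 + (39-1)×10
= 46 + 380
= 426

a_39 = 426


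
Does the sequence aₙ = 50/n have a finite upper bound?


a₁ = 50, a₂ = 50/2, a₃ = 50/3, ...
0 < aₙ ≤ 50 for all n ≥ 1
Lower bound: 0, Upper bound: 50
The sequence IS bounded

Bounded (0 < aₙ ≤ 50)


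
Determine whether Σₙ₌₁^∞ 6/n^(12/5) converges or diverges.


p-series test: Σ c/n^p converges if p > 1, diverges if p ≤ 1 (constant c > 0 doesn't affect convergence).
p = 12/5
12/5 > 1 → CONVERGES

Converges (p = 12/5 > 1)


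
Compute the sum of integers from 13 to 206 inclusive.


Σₖ₌13^206 k = Σₖ₌₁^206 k − Σₖ₌₁^12 k
= 206·207/2 − 12·13/2
= 21321 − 78 = 21243

Σk = 21243


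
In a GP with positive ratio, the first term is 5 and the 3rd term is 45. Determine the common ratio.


r^(n-1) = aₙ/a₁
r^2 = 45/5 = 9
r = 9^(1/2)
= ±3; taking r > 0 gives r = 3

r = 3


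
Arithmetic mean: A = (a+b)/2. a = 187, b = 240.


AM = (187 + 240)/2 = 427/2 = 213.5

AM = 213.5


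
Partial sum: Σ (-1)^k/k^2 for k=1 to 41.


S = -1 + 1/4 - 1/9 + 1/16 - 1/25 + 1/36 - 1/49 + 1/64 ± ...
= -0.8228
(Full series converges to -π²/12 ≈ -0.8225)

S_41 = -0.8228


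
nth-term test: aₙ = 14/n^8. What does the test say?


lim(n→∞) 14/n^8 = 0
lim aₙ = 0 → nth-term test is INCONCLUSIVE
(Need other tests; this is actually a convergent p-series with p=8 > 1)

Inconclusive (lim aₙ = 0; need another test)


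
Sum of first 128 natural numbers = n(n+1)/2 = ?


n(n+1)/2 = 128×129/2 = 16512/2 = 8256

Σk = 8256


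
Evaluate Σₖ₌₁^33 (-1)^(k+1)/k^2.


S = 1 - 1/4 + 1/9 - 1/16 + 1/25 - 1/36 + 1/49 - 1/64 ± ...
= 0.8229
(Full series converges to +π²/12 ≈ +0.8225)

S_33 = 0.8229


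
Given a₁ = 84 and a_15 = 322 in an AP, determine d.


d = (aₙ - a₁)/(n-1)
= (322 - 84)/(15-1)
= 238/14 = 17

d = 17


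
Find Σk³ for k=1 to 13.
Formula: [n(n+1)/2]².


n(n+1)/2 = 13×14/2 = 91
Σk³ = 91² = 8281

Σk³ = 8281


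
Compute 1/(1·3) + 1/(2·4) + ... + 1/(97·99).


1/(k(k+2)) = (1/2)·(1/k - 1/(k+2)) (partial fractions)
Telescoping: Σ = (1/2)·(1 + 1/2 - 1/98 - 1/99) = 3589/4851

Sum = 3589/4851


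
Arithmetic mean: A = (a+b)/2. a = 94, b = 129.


AM = (94 + 129)/2 = 223/2 = 111.5

AM = 111.5


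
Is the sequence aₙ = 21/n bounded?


a₁ = 21, a₂ = 21/2, a₃ = 21/3, ...
0 < aₙ ≤ 21 for all n ≥ 1
Lower bound: 0, Upper bound: 21
The sequence IS bounded

Bounded (0 < aₙ ≤ 21)


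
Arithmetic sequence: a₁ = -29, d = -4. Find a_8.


aₙ = a₁ + (n-1)d
= -29 + (8-1)×-4
= -29 - 28
= -57

a_8 = -57


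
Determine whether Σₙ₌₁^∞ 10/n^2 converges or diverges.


p-series test: Σ c/n^p converges if p > 1, diverges if p ≤ 1 (constant c > 0 doesn't affect convergence).
p = 2
2 > 1 → CONVERGES

Converges (p = 2 > 1)


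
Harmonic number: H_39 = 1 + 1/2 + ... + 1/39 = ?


H_39 = 1/1 + 1/2 + 1/3 + ... + 1/39
= 2066035355155033/485721041551200
≈ 4.2535

H_39 = 2066035355155033/485721041551200 ≈ 4.2535


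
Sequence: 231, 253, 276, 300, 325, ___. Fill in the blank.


Pattern: triangular numbers: n(n+1)/2
Terms: 231, 253, 276, 300, 325
Next term = 351

Next term = 351


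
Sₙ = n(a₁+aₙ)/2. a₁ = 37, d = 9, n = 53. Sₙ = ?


aₙ = 37 + (53-1)×9 = 505
Sₙ = n(a₁+aₙ)/2 = 53×(37+505)/2
= 53×542/2 = 14363

S_53 = 14363


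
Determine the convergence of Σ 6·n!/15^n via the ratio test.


aₙ = 6·n!/15^n
a_{n+1}/aₙ = (n+1)!/15^(n+1) × 15^n/n!  (constant 6 cancels)
= (n+1)/15
L = lim(n→∞) (n+1)/15 = ∞
L > 1 → series DIVERGES

Diverges (ratio test: L = ∞ > 1)


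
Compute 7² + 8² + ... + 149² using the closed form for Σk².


Σₖ₌7^149 k² = Σₖ₌₁^149 k² − Σₖ₌₁^6 k²
= 149·150·299/6 − 6·7·13/6
= 1113775 − 91 = 1113684

Σk² = 1113684


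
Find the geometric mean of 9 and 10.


GM = √(9×10) = √90 = 9.4868

GM = 9.4868


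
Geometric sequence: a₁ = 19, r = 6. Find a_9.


aₙ = a₁·r^(n-1)
= 19×6^8
= 19×1679616
= 31912704

a_9 = 31912704


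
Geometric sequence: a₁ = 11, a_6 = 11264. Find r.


r^(n-1) = aₙ/a₁
r^5 = 11264/11 = 1024
r = 1024^(1/5)
= 4

r = 4


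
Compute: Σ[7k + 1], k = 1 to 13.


Σ(7k+1) = 7·Σk + 1·n
= 7·91 + 1·13
= 637 + 13 = 650

Σ = 650


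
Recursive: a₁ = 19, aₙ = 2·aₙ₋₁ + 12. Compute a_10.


Computing step by step:
a_1 = 19
a_2 = 50
a_3 = 112
a_4 = 236
a_5 = 484
a_6 = 980
a_7 = 1972
a_8 = 3956
a_9 = 7924
a_10 = 15860


a_10 = 15860


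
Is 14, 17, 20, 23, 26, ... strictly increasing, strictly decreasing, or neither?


Differences: 3, 3, 3, 3
All differences > 0 → strictly INCREASING

Monotonically increasing


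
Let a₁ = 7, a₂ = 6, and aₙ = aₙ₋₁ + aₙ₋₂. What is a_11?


Computing iteratively: 7, 6, 13, 19, 32, 51, 83, 134, 217, 351, 568
a_11 = 568

a_11 = 568


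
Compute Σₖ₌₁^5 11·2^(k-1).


Sₙ = 11×(2^5 - 1)/(2 - 1)
= 11×(32 - 1)/1
= 11×31/1
= 341

S_5 = 341


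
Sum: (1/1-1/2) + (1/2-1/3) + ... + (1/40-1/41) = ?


Telescoping: adjacent terms cancel.
= 1/1 - 1/41
= 1 - 1/41 = 40/41

Sum = 40/41


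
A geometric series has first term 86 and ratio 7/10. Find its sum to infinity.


S∞ = a₁/(1-r) = 86/(1 - 7/10)
= 86/(3/10)
= 860/3

S∞ = 860/3


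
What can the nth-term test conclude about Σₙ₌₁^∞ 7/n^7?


lim(n→∞) 7/n^7 = 0
lim aₙ = 0 → nth-term test is INCONCLUSIVE
(Need other tests; this is actually a convergent p-series with p=7 > 1)

Inconclusive (lim aₙ = 0; need another test)


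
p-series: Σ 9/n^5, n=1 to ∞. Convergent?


p-series test: Σ c/n^p converges if p > 1, diverges if p ≤ 1 (constant c > 0 doesn't affect convergence).
p = 5
5 > 1 → CONVERGES

Converges (p = 5 > 1)


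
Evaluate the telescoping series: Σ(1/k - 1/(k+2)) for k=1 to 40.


Telescoping with gap 2: two head and two tail terms survive.
= (1 + 1/2) - (1/41 + 1/42)
= 3/2 - 1/41 - 1/42 = 1250/861

Sum = 1250/861


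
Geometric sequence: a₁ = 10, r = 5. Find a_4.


aₙ = a₁·r^(n-1)
= 10×5^3
= 10×125
= 1250

a_4 = 1250


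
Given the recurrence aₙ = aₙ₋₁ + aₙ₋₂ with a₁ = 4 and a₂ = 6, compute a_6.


Computing iteratively: 4, 6, 10, 16, 26, 42
a_6 = 42

a_6 = 42


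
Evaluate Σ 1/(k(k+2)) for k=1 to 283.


1/(k(k+2)) = (1/2)·(1/k - 1/(k+2)) (partial fractions)
Telescoping: Σ = (1/2)·(1 + 1/2 - 1/284 - 1/285) = 120841/161880

Sum = 120841/161880


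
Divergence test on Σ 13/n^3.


lim(n→∞) 13/n^3 = 0
lim aₙ = 0 → nth-term test is INCONCLUSIVE
(Need other tests; this is actually a convergent p-series with p=3 > 1)

Inconclusive (lim aₙ = 0; need another test)


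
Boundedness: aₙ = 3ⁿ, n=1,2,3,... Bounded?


aₙ = 3ⁿ → as n→∞, aₙ→∞ (since base 3 > 1)
No finite upper bound exists
The sequence is UNBOUNDED

Unbounded (aₙ → ∞ as n → ∞)


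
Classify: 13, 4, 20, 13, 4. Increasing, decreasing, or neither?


Differences: -9, 16, -7, -9
Difference at position 2 is +16 (> 0) but position 1 is -9 (< 0) — sequence both rises and falls
→ NOT monotonic

Not monotonic


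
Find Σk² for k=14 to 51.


Σₖ₌14^51 k² = Σₖ₌₁^51 k² − Σₖ₌₁^13 k²
= 51·52·103/6 − 13·14·27/6
= 45526 − 819 = 44707

Σk² = 44707


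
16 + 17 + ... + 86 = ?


Σₖ₌16^86 k = Σₖ₌₁^86 k − Σₖ₌₁^15 k
= 86·87/2 − 15·16/2
= 3741 − 120 = 3621

Σk = 3621


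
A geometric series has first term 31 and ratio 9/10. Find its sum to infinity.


S∞ = a₁/(1-r) = 31/(1 - 9/10)
= 31/(1/10)
= 310

S∞ = 310


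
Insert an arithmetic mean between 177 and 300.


AM = (177 + 300)/2 = 477/2 = 238.5

AM = 238.5


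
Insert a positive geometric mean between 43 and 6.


GM = √(43×6) = √258 = 16.0624

GM = 16.0624


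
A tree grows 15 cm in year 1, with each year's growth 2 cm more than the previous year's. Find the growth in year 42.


aₙ = a₁ + (n-1)d
= 15 + (42-1)×2
= 15 + 82
= 97

a_42 = 97


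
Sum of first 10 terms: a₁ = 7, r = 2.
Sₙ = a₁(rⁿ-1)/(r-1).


Sₙ = 7×(2^10 - 1)/(2 - 1)
= 7×(1024 - 1)/1
= 7×1023/1
= 7161

S_10 = 7161


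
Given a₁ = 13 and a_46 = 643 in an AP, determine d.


d = (aₙ - a₁)/(n-1)
= (643 - 13)/(46-1)
= 630/45 = 14

d = 14


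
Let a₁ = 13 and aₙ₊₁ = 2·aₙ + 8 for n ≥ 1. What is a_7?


Computing step by step:
a_1 = 13
a_2 = 34
a_3 = 76
a_4 = 160
a_5 = 328
a_6 = 664
a_7 = 1336


a_7 = 1336


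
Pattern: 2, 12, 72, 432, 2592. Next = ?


Pattern: geometric (r=6)
Terms: 2, 12, 72, 432, 2592
Next term = 15552

Next term = 15552


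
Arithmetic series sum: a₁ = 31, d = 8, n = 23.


aₙ = 31 + (23-1)×8 = 207
Sₙ = n(a₁+aₙ)/2 = 23×(31+207)/2
= 23×238/2 = 2737

S_23 = 2737


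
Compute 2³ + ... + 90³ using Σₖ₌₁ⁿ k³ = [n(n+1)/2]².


Σₖ₌2^90 k³ = [90·91/2]² − [1·2/2]²
= 16769025 − 1 = 16769024

Σk³ = 16769024


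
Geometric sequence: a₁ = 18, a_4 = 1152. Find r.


r^(n-1) = aₙ/a₁
r^3 = 1152/18 = 64
r = 64^(1/3)
= 4

r = 4


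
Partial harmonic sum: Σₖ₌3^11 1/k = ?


Σₖ₌3^11 1/k = 1/3 + 1/4 + 1/5 + 1/6 + 1/7 + 1/8 + 1/9 + 1/10 + 1/11
= 42131/27720
≈ 1.5199

Sum = 42131/27720 ≈ 1.5199


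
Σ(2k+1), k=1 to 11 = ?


Σ(2k+1) = 2·Σk + 1·n
= 2·66 + 1·11
= 132 + 11 = 143

Σ = 143


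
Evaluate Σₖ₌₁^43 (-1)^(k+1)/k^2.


S = 1 - 1/4 + 1/9 - 1/16 + 1/25 - 1/36 + 1/49 - 1/64 ± ...
= 0.8227
(Full series converges to +π²/12 ≈ +0.8225)

S_43 = 0.8227


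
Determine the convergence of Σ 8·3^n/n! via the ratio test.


aₙ = 8·3^n/n!
a_{n+1}/aₙ = 3^(n+1)/(n+1)! × n!/3^n  (constant 8 cancels)
= 3/(n+1)
L = lim(n→∞) 3/(n+1) = 0
L < 1 → series CONVERGES

Converges (ratio test: L = 0 < 1)


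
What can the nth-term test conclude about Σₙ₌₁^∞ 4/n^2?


lim(n→∞) 4/n^2 = 0
lim aₙ = 0 → nth-term test is INCONCLUSIVE
(Need other tests; this is actually a convergent p-series with p=2 > 1)

Inconclusive (lim aₙ = 0; need another test)


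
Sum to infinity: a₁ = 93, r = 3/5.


S∞ = a₁/(1-r) = 93/(1 - 3/5)
= 93/(2/5)
= 465/2

S∞ = 465/2


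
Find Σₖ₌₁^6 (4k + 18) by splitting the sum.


Σ(4k+18) = 4·Σk + 18·n
= 4·21 + 18·6
= 84 + 108 = 192

Σ = 192


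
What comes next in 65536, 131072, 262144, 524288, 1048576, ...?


Pattern: powers of 2: 2ⁿ
Terms: 65536, 131072, 262144, 524288, 1048576
Next term = 2097152

Next term = 2097152


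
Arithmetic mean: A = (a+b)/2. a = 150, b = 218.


AM = (150 + 218)/2 = 368/2 = 184

AM = 184


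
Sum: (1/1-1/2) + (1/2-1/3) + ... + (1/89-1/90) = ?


Telescoping: adjacent terms cancel.
= 1/1 - 1/90
= 1 - 1/90 = 89/90

Sum = 89/90


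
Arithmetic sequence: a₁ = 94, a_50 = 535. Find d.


d = (aₙ - a₁)/(n-1)
= (535 - 94)/(50-1)
= 441/49 = 9

d = 9


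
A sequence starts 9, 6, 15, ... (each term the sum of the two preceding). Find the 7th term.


Computing iteratively: 9, 6, 15, 21, 36, 57, 93
a_7 = 93

a_7 = 93


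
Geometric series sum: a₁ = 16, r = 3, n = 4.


Sₙ = 16×(3^4 - 1)/(3 - 1)
= 16×(81 - 1)/2
= 16×80/2
= 640

S_4 = 640


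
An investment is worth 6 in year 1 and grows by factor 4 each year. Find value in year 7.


aₙ = a₁·r^(n-1)
= 6×4^6
= 6×4096
= 24576

a_7 = 24576


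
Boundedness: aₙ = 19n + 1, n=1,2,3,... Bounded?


aₙ = 19n + 1 → as n→∞, aₙ→∞
No finite upper bound exists
The sequence is UNBOUNDED

Unbounded (aₙ → ∞ as n → ∞)


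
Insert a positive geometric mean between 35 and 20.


GM = √(35×20) = √700 = 26.4575

GM = 26.4575


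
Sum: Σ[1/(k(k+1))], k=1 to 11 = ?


1/(k(k+1)) = 1/k - 1/(k+1) (partial fractions)
Telescoping: Σ = 1 - 1/12 = 11/12

Sum = 11/12


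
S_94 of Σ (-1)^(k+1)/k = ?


S = 1 - 1/2 + 1/3 - 1/4 + 1/5 - 1/6 + 1/7 - 1/8 ± ...
= 0.6879
(Full series converges to +ln(2) ≈ +0.6931)

S_94 = 0.6879


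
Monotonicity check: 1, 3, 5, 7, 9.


Differences: 2, 2, 2, 2
All differences > 0 → strictly INCREASING

Monotonically increasing


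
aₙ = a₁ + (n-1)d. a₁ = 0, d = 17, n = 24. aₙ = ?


aₙ = a₁ + (n-1)d
= 0 + (24-1)×17
= 0 + 391
= 391

a_24 = 391


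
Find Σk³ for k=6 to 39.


Σₖ₌6^39 k³ = [39·40/2]² − [5·6/2]²
= 608400 − 225 = 608175

Σk³ = 608175


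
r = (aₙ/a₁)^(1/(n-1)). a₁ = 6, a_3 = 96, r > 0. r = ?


r^(n-1) = aₙ/a₁
r^2 = 96/6 = 16
r = 16^(1/2)
= ±4; taking r > 0 gives r = 4

r = 4


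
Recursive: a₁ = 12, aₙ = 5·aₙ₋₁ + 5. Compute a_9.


Computing step by step:
a_1 = 12
a_2 = 65
a_3 = 330
a_4 = 1655
a_5 = 8280
a_6 = 41405
a_7 = 207030
a_8 = 1035155
a_9 = 5175780


a_9 = 5175780


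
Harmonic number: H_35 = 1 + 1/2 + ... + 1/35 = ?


H_35 = 1/1 + 1/2 + 1/3 + ... + 1/35
= 54437269998109/13127595717600
≈ 4.1468

H_35 = 54437269998109/13127595717600 ≈ 4.1468


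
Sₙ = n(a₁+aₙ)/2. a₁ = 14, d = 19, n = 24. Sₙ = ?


aₙ = 14 + (24-1)×19 = 451
Sₙ = n(a₁+aₙ)/2 = 24×(14+451)/2
= 24×465/2 = 5580

S_24 = 5580


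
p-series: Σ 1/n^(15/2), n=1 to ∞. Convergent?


p-series test: Σ c/n^p converges if p > 1, diverges if p ≤ 1 (constant c > 0 doesn't affect convergence).
p = 15/2
15/2 > 1 → CONVERGES

Converges (p = 15/2 > 1)


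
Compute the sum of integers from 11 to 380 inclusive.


Σₖ₌11^380 k = Σₖ₌₁^380 k − Σₖ₌₁^10 k
= 380·381/2 − 10·11/2
= 72390 − 55 = 72335

Σk = 72335


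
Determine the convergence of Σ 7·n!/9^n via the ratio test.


aₙ = 7·n!/9^n
a_{n+1}/aₙ = (n+1)!/9^(n+1) × 9^n/n!  (constant 7 cancels)
= (n+1)/9
L = lim(n→∞) (n+1)/9 = ∞
L > 1 → series DIVERGES

Diverges (ratio test: L = ∞ > 1)


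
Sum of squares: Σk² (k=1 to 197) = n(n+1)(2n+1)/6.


n = 197
n(n+1)(2n+1)/6 = 197×198×395/6
= 15407370/6 = 2567895

Σk² = 2567895


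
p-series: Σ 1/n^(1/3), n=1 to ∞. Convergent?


p-series test: Σ c/n^p converges if p > 1, diverges if p ≤ 1 (constant c > 0 doesn't affect convergence).
p = 1/3
1/3 ≤ 1 → DIVERGES

Diverges (p = 1/3 ≤ 1)


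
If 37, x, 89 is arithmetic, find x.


AM = (37 + 89)/2 = 126/2 = 63

AM = 63


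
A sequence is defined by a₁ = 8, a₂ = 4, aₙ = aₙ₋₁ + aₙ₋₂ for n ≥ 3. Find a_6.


Computing iteratively: 8, 4, 12, 16, 28, 44
a_6 = 44

a_6 = 44


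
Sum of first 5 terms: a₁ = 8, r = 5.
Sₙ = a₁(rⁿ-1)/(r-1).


Sₙ = 8×(5^5 - 1)/(5 - 1)
= 8×(3125 - 1)/4
= 8×3124/4
= 6248

S_5 = 6248


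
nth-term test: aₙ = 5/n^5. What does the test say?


lim(n→∞) 5/n^5 = 0
lim aₙ = 0 → nth-term test is INCONCLUSIVE
(Need other tests; this is actually a convergent p-series with p=5 > 1)

Inconclusive (lim aₙ = 0; need another test)


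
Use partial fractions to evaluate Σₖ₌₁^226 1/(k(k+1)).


1/(k(k+1)) = 1/k - 1/(k+1) (partial fractions)
Telescoping: Σ = 1 - 1/227 = 226/227

Sum = 226/227


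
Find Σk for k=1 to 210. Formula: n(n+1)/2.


n(n+1)/2 = 210×211/2 = 44310/2 = 22155

Σk = 22155


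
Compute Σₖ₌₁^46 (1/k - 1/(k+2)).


Telescoping with gap 2: two head and two tail terms survive.
= (1 + 1/2) - (1/47 + 1/48)
= 3/2 - 1/47 - 1/48 = 3289/2256

Sum = 3289/2256


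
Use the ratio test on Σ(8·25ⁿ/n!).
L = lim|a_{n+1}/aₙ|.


aₙ = 8·25^n/n!
a_{n+1}/aₙ = 25^(n+1)/(n+1)! × n!/25^n  (constant 8 cancels)
= 25/(n+1)
L = lim(n→∞) 25/(n+1) = 0
L < 1 → series CONVERGES

Converges (ratio test: L = 0 < 1)


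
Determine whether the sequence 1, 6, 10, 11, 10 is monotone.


Differences: 5, 4, 1, -1
Difference at position 1 is +5 (> 0) but position 4 is -1 (< 0) — sequence both rises and falls
→ NOT monotonic

Not monotonic


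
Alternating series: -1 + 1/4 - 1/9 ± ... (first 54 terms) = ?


S = -1 + 1/4 - 1/9 + 1/16 - 1/25 + 1/36 - 1/49 + 1/64 ± ...
= -0.8223
(Full series converges to -π²/12 ≈ -0.8225)

S_54 = -0.8223


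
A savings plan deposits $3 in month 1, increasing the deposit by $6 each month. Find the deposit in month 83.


aₙ = a₁ + (n-1)d
= 3 + (83-1)×6
= 3 + 492
= 495

a_83 = 495


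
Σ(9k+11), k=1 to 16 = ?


Σ(9k+11) = 9·Σk + 11·n
= 9·136 + 11·16
= 1224 + 176 = 1400

Σ = 1400


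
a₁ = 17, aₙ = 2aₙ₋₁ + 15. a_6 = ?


Computing step by step:
a_1 = 17
a_2 = 49
a_3 = 113
a_4 = 241
a_5 = 497
a_6 = 1009


a_6 = 1009


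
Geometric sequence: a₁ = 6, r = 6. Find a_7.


aₙ = a₁·r^(n-1)
= 6×6^6
= 6×46656
= 279936

a_7 = 279936


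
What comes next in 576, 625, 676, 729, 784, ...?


Pattern: perfect squares: n²
Terms: 576, 625, 676, 729, 784
Next term = 841

Next term = 841


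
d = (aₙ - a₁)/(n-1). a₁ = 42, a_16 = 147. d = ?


d = (aₙ - a₁)/(n-1)
= (147 - 42)/(16-1)
= 105/15 = 7

d = 7


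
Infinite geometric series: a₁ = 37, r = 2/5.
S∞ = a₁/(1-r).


S∞ = a₁/(1-r) = 37/(1 - 2/5)
= 37/(3/5)
= 185/3

S∞ = 185/3


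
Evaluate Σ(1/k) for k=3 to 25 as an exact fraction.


Σₖ₌3^25 1/k = 1/3 + 1/4 + 1/5 + ... + 1/25
= 20666950267/8923714800
≈ 2.316

Sum = 20666950267/8923714800 ≈ 2.316


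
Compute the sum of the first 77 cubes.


n(n+1)/2 = 77×78/2 = 3003
Σk³ = 3003² = 9018009

Σk³ = 9018009


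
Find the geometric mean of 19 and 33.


GM = √(19×33) = √627 = 25.04

GM = 25.04


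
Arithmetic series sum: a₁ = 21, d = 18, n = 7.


aₙ = 21 + (7-1)×18 = 129
Sₙ = n(a₁+aₙ)/2 = 7×(21+129)/2
= 7×150/2 = 525

S_7 = 525


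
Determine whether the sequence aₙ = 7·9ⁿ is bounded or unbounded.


aₙ = 7·9ⁿ → as n→∞, aₙ→∞ (since base 9 > 1)
No finite upper bound exists
The sequence is UNBOUNDED

Unbounded (aₙ → ∞ as n → ∞)


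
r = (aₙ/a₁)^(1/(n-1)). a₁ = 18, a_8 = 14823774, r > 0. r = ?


r^(n-1) = aₙ/a₁
r^7 = 14823774/18 = 823543
r = 823543^(1/7)
= 7

r = 7


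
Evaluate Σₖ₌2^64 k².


Σₖ₌2^64 k² = Σₖ₌₁^64 k² − Σₖ₌₁^1 k²
= 64·65·129/6 − 1·2·3/6
= 89440 − 1 = 89439

Σk² = 89439


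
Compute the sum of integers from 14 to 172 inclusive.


Σₖ₌14^172 k = Σₖ₌₁^172 k − Σₖ₌₁^13 k
= 172·173/2 − 13·14/2
= 14878 − 91 = 14787

Σk = 14787


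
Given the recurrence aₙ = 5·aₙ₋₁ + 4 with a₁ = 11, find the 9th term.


Computing step by step:
a_1 = 11
a_2 = 59
a_3 = 299
a_4 = 1499
a_5 = 7499
a_6 = 37499
a_7 = 187499
a_8 = 937499
a_9 = 4687499


a_9 = 4687499


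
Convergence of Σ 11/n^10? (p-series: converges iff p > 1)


p-series test: Σ c/n^p converges if p > 1, diverges if p ≤ 1 (constant c > 0 doesn't affect convergence).
p = 10
10 > 1 → CONVERGES

Converges (p = 10 > 1)


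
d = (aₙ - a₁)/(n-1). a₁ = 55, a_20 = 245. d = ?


d = (aₙ - a₁)/(n-1)
= (245 - 55)/(20-1)
= 190/19 = 10

d = 10


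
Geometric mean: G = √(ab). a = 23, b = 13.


GM = √(23×13) = √299 = 17.2916

GM = 17.2916


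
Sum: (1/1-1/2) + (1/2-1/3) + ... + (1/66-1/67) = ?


Telescoping: adjacent terms cancel.
= 1/1 - 1/67
= 1 - 1/67 = 66/67

Sum = 66/67


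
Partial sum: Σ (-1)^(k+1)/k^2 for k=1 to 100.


S = 1 - 1/4 + 1/9 - 1/16 + 1/25 - 1/36 + 1/49 - 1/64 ± ...
= 0.8224
(Full series converges to +π²/12 ≈ +0.8225)

S_100 = 0.8224


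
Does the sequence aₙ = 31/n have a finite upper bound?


a₁ = 31, a₂ = 31/2, a₃ = 31/3, ...
0 < aₙ ≤ 31 for all n ≥ 1
Lower bound: 0, Upper bound: 31
The sequence IS bounded

Bounded (0 < aₙ ≤ 31)


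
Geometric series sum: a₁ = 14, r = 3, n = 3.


Sₙ = 14×(3^3 - 1)/(3 - 1)
= 14×(27 - 1)/2
= 14×26/2
= 182

S_3 = 182


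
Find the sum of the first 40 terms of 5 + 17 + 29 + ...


aₙ = 5 + (40-1)×12 = 473
Sₙ = n(a₁+aₙ)/2 = 40×(5+473)/2
= 40×478/2 = 9560

S_40 = 9560


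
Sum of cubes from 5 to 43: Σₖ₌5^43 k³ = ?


Σₖ₌5^43 k³ = [43·44/2]² − [4·5/2]²
= 894916 − 100 = 894816

Σk³ = 894816


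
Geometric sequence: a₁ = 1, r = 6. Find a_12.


aₙ = a₁·r^(n-1)
= 1×6^11
= 1×362797056
= 362797056

a_12 = 362797056


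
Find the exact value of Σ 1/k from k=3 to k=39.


Σₖ₌3^39 1/k = 1/3 + 1/4 + 1/5 + ... + 1/39
= 1337453792828233/485721041551200
≈ 2.7535

Sum = 1337453792828233/485721041551200 ≈ 2.7535


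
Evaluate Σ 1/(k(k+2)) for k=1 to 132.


1/(k(k+2)) = (1/2)·(1/k - 1/(k+2)) (partial fractions)
Telescoping: Σ = (1/2)·(1 + 1/2 - 1/133 - 1/134) = 13233/17822

Sum = 13233/17822


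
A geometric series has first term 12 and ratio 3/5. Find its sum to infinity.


S∞ = a₁/(1-r) = 12/(1 - 3/5)
= 12/(2/5)
= 30

S∞ = 30


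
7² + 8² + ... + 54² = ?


Σₖ₌7^54 k² = Σₖ₌₁^54 k² − Σₖ₌₁^6 k²
= 54·55·109/6 − 6·7·13/6
= 53955 − 91 = 53864

Σk² = 53864


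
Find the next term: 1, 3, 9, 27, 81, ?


Pattern: geometric (r=3)
Terms: 1, 3, 9, 27, 81
Next term = 243

Next term = 243


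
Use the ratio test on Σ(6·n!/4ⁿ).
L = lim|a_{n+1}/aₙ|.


aₙ = 6·n!/4^n
a_{n+1}/aₙ = (n+1)!/4^(n+1) × 4^n/n!  (constant 6 cancels)
= (n+1)/4
L = lim(n→∞) (n+1)/4 = ∞
L > 1 → series DIVERGES

Diverges (ratio test: L = ∞ > 1)


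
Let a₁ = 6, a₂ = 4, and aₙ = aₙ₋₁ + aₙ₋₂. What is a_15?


Computing iteratively: 6, 4, 10, 14, 24, 38, 62, 100, 162, 262, 424, 686, ...
a_15 = 2906

a_15 = 2906


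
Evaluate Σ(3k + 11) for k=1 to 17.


Σ(3k+11) = 3·Σk + 11·n
= 3·153 + 11·17
= 459 + 187 = 646

Σ = 646


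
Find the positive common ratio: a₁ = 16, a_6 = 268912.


r^(n-1) = aₙ/a₁
r^5 = 268912/16 = 16807
r = 16807^(1/5)
= 7

r = 7


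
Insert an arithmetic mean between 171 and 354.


AM = (171 + 354)/2 = 525/2 = 262.5

AM = 262.5


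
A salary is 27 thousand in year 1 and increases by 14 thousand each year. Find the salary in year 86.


aₙ = a₁ + (n-1)d
= 27 + (86-1)×14
= 27 + 1190
= 1217

a_86 = 1217


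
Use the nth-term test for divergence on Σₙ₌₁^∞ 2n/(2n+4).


lim(n→∞) 2n/(2n+4) = 2/2 = 1  (divide numerator and denominator by n)
lim aₙ = 1 ≠ 0 → series DIVERGES

Diverges (lim aₙ = 1 ≠ 0)


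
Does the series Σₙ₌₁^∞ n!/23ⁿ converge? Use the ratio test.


aₙ = n!/23^n
a_{n+1}/aₙ = (n+1)!/23^(n+1) × 23^n/n!
= (n+1)/23
L = lim(n→∞) (n+1)/23 = ∞
L > 1 → series DIVERGES

Diverges (ratio test: L = ∞ > 1)


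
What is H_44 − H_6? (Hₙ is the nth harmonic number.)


Σₖ₌7^44 1/k = 1/7 + 1/8 + 1/9 + ... + 1/44
= 2587326579632228227/1345655451257488800
≈ 1.9227

Sum = 2587326579632228227/1345655451257488800 ≈ 1.9227


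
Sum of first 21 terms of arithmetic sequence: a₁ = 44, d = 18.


aₙ = 44 + (21-1)×18 = 404
Sₙ = n(a₁+aₙ)/2 = 21×(44+404)/2
= 21×448/2 = 4704

S_21 = 4704


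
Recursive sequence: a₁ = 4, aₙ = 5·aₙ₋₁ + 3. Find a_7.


Computing step by step:
a_1 = 4
a_2 = 23
a_3 = 118
a_4 = 593
a_5 = 2968
a_6 = 14843
a_7 = 74218


a_7 = 74218


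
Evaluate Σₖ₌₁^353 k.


n(n+1)/2 = 353×354/2 = 124962/2 = 62481

Σk = 62481


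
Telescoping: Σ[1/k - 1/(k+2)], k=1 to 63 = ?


Telescoping with gap 2: two head and two tail terms survive.
= (1 + 1/2) - (1/64 + 1/65)
= 3/2 - 1/64 - 1/65 = 6111/4160

Sum = 6111/4160


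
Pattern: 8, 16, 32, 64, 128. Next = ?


Pattern: powers of 2: 2ⁿ
Terms: 8, 16, 32, 64, 128
Next term = 256

Next term = 256


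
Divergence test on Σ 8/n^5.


lim(n→∞) 8/n^5 = 0
lim aₙ = 0 → nth-term test is INCONCLUSIVE
(Need other tests; this is actually a convergent p-series with p=5 > 1)

Inconclusive (lim aₙ = 0; need another test)


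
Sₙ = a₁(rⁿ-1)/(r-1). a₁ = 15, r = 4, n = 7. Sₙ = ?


Sₙ = 15×(4^7 - 1)/(4 - 1)
= 15×(16384 - 1)/3
= 15×16383/3
= 81915

S_7 = 81915
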